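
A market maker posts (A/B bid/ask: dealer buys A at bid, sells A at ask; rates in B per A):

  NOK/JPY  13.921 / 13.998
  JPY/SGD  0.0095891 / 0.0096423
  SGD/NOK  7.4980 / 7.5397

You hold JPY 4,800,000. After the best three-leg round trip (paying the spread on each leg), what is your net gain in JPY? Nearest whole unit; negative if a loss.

Best loop JPY → SGD → NOK → JPY:
JPY 4,800,000 × 0.0095891 (sell JPY at bid) = SGD 46,027.68
SGD 46,027.68 × 7.4980 (sell SGD at bid) = NOK 345,115.54
NOK 345,115.54 × 13.921 (sell NOK at bid) = JPY 4,804,353

Net profit: JPY 4,353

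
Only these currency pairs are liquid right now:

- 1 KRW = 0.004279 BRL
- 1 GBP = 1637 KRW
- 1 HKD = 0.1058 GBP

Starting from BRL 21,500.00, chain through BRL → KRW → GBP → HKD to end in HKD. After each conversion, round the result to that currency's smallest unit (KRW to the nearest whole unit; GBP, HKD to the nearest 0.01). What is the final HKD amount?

HKD 29,010.96

BRL 21,500.00 ÷ 0.004279 = KRW 5,024,538
KRW 5,024,538 ÷ 1637 = GBP 3,069.36
GBP 3,069.36 ÷ 0.1058 = HKD 29,010.96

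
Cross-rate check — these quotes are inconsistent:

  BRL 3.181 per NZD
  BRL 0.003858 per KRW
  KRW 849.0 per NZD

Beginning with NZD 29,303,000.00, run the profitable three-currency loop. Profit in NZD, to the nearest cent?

Profit: NZD 869,988.66

Profitable loop is NZD → KRW → BRL → NZD:
NZD 29,303,000.00 × 849.0 = KRW 24,878,247,000
KRW 24,878,247,000 × 0.003858 = BRL 95,980,276.93
BRL 95,980,276.93 ÷ 3.181 = NZD 30,172,988.66
Profit = NZD 30,172,988.66 − NZD 29,303,000.00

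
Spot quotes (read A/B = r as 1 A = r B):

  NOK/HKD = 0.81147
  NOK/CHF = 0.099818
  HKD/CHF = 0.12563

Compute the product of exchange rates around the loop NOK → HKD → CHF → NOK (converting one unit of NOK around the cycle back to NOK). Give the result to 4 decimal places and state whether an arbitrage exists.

1.0213 (arbitrage exists)

Around NOK → HKD → CHF → NOK: 1 × 0.81147 × 0.12563 ÷ 0.099818 = 1.021309
Product > 1; profitable direction is NOK → HKD → CHF → NOK.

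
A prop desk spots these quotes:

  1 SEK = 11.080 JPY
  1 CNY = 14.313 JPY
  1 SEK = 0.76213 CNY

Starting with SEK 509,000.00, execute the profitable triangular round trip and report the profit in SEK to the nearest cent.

Profit: SEK 8,008.66

Profitable loop is SEK → JPY → CNY → SEK:
SEK 509,000.00 × 11.080 = JPY 5,639,720
JPY 5,639,720 ÷ 14.313 = CNY 394,027.81
CNY 394,027.81 ÷ 0.76213 = SEK 517,008.66
Profit = SEK 517,008.66 − SEK 509,000.00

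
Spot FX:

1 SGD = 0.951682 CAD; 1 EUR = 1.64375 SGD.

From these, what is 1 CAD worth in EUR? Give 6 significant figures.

CAD/EUR = 0.639252

1 CAD ÷ 0.951682 = 1.05077 SGD
1.05077 SGD ÷ 1.64375 = 0.639252 EUR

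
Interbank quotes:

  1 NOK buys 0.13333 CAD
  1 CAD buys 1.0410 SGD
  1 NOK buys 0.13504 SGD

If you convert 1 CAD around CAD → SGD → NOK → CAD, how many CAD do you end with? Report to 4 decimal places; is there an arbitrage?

1.0278 (arbitrage exists)

Around CAD → SGD → NOK → CAD: 1 × 1.0410 ÷ 0.13504 × 0.13333 = 1.027818
Product > 1; profitable direction is CAD → SGD → NOK → CAD.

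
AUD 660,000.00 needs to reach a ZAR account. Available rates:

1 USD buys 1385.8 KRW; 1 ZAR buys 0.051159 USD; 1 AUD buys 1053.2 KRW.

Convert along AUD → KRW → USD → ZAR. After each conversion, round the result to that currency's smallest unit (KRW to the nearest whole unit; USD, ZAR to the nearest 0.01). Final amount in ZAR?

ZAR 9,804,651.97

AUD 660,000.00 × 1053.2 = KRW 695,112,000
KRW 695,112,000 ÷ 1385.8 = USD 501,596.19
USD 501,596.19 ÷ 0.051159 = ZAR 9,804,651.97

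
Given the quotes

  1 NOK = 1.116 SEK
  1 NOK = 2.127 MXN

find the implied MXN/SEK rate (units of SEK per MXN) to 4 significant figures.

MXN/SEK = 0.5247

1 MXN ÷ 2.127 = 0.470146 NOK
0.470146 NOK × 1.116 = 0.524683 SEK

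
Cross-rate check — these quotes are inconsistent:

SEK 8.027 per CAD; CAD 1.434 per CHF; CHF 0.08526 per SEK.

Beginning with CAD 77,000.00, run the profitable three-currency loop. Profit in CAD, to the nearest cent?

Profitable loop is CAD → CHF → SEK → CAD:
CAD 77,000.00 ÷ 1.434 = CHF 53,695.96
CHF 53,695.96 ÷ 0.08526 = SEK 629,790.70
SEK 629,790.70 ÷ 8.027 = CAD 78,459.04
Profit = CAD 78,459.04 − CAD 77,000.00

Profit: CAD 1,459.04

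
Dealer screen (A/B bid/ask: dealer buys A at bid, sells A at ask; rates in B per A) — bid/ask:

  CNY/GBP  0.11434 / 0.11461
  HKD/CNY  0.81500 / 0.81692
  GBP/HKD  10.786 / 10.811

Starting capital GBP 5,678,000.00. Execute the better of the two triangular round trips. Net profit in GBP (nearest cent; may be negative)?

Net profit: GBP 29,048.99

Best loop GBP → HKD → CNY → GBP:
GBP 5,678,000.00 × 10.786 (sell GBP at bid) = HKD 61,242,908.00
HKD 61,242,908.00 × 0.81500 (sell HKD at bid) = CNY 49,912,970.02
CNY 49,912,970.02 × 0.11434 (sell CNY at bid) = GBP 5,707,048.99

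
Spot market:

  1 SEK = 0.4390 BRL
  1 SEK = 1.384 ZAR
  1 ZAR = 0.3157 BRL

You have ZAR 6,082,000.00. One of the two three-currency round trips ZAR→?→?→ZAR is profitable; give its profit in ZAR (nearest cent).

Profitable loop is ZAR → SEK → BRL → ZAR:
ZAR 6,082,000.00 ÷ 1.384 = SEK 4,394,508.67
SEK 4,394,508.67 × 0.4390 = BRL 1,929,189.31
BRL 1,929,189.31 ÷ 0.3157 = ZAR 6,110,830.87
Profit = ZAR 6,110,830.87 − ZAR 6,082,000.00

Profit: ZAR 28,830.87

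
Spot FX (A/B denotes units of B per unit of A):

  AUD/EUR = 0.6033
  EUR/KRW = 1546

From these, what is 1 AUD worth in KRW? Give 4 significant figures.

AUD/KRW = 932.7

1 AUD × 0.6033 = 0.6033 EUR
0.6033 EUR × 1546 = 932.702 KRW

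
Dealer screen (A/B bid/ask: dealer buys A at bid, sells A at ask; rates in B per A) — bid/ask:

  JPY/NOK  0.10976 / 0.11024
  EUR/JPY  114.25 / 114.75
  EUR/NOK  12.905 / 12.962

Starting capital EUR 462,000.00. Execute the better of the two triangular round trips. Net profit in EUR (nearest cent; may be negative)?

Best loop EUR → NOK → JPY → EUR:
EUR 462,000.00 × 12.905 (sell EUR at bid) = NOK 5,962,110.00
NOK 5,962,110.00 ÷ 0.11024 (buy JPY at ask) = JPY 54,083,001
JPY 54,083,001 ÷ 114.75 (buy EUR at ask) = EUR 471,311.55

Net profit: EUR 9,311.55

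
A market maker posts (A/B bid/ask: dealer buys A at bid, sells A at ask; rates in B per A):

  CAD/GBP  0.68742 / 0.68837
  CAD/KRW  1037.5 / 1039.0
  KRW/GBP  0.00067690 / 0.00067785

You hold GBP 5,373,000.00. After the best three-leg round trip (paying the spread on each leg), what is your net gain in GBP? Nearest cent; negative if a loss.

Net profit: GBP 108,602.32

Best loop GBP → CAD → KRW → GBP:
GBP 5,373,000.00 ÷ 0.68837 (buy CAD at ask) = CAD 7,805,395.35
CAD 7,805,395.35 × 1037.5 (sell CAD at bid) = KRW 8,098,097,680
KRW 8,098,097,680 × 0.00067690 (sell KRW at bid) = GBP 5,481,602.32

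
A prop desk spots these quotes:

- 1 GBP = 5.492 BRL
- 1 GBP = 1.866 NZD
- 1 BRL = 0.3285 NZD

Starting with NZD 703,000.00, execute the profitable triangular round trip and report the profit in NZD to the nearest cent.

Profit: NZD 24,111.58

Profitable loop is NZD → BRL → GBP → NZD:
NZD 703,000.00 ÷ 0.3285 = BRL 2,140,030.44
BRL 2,140,030.44 ÷ 5.492 = GBP 389,663.23
GBP 389,663.23 × 1.866 = NZD 727,111.58
Profit = NZD 727,111.58 − NZD 703,000.00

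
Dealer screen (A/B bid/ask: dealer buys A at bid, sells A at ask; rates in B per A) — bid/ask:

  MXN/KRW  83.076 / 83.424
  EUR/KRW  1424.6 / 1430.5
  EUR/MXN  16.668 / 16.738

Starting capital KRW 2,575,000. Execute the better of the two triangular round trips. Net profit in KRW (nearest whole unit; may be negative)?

Net profit: KRW 52,094

Best loop KRW → MXN → EUR → KRW:
KRW 2,575,000 ÷ 83.424 (buy MXN at ask) = MXN 30,866.42
MXN 30,866.42 ÷ 16.738 (buy EUR at ask) = EUR 1,844.09
EUR 1,844.09 × 1424.6 (sell EUR at bid) = KRW 2,627,094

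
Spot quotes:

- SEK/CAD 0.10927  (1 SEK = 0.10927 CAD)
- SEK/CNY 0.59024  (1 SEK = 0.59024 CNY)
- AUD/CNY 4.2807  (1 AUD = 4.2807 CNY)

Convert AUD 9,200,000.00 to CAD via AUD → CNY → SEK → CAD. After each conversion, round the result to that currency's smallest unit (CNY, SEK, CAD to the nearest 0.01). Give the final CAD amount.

AUD 9,200,000.00 × 4.2807 = CNY 39,382,440.00
CNY 39,382,440.00 ÷ 0.59024 = SEK 66,722,756.84
SEK 66,722,756.84 × 0.10927 = CAD 7,290,795.64

CAD 7,290,795.64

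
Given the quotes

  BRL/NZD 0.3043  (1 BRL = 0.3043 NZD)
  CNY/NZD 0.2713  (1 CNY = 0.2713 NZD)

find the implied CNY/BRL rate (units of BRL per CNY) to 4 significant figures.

1 CNY × 0.2713 = 0.2713 NZD
0.2713 NZD ÷ 0.3043 = 0.891554 BRL

CNY/BRL = 0.8916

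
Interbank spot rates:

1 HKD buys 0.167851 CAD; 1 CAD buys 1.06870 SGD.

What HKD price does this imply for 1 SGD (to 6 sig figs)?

1 SGD ÷ 1.06870 = 0.935716 CAD
0.935716 CAD ÷ 0.167851 = 5.57468 HKD

SGD/HKD = 5.57468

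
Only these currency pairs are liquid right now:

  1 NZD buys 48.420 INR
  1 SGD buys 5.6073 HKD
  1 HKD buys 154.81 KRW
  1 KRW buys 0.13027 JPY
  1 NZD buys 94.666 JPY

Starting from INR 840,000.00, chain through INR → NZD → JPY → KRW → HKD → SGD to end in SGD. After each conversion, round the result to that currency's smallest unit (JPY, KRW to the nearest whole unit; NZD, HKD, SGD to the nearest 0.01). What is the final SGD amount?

INR 840,000.00 ÷ 48.420 = NZD 17,348.20
NZD 17,348.20 × 94.666 = JPY 1,642,285
JPY 1,642,285 ÷ 0.13027 = KRW 12,606,778
KRW 12,606,778 ÷ 154.81 = HKD 81,433.87
HKD 81,433.87 ÷ 5.6073 = SGD 14,522.83

SGD 14,522.83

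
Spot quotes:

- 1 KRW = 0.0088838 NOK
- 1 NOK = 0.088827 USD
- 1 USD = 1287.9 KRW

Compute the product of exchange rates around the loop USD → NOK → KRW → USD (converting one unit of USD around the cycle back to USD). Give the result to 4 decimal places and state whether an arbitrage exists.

Around USD → NOK → KRW → USD: 1 ÷ 0.088827 ÷ 0.0088838 ÷ 1287.9 = 0.983952
Product < 1; profitable direction is USD → KRW → NOK → USD.

0.9840 (arbitrage exists)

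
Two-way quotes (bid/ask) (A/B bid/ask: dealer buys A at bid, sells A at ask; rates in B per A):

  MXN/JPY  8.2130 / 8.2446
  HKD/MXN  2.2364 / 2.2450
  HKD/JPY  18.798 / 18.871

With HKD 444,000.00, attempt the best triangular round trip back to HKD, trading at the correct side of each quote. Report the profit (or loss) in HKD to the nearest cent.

Net profit: HKD 6,929.53

Best loop HKD → JPY → MXN → HKD:
HKD 444,000.00 × 18.798 (sell HKD at bid) = JPY 8,346,312
JPY 8,346,312 ÷ 8.2446 (buy MXN at ask) = MXN 1,012,336.80
MXN 1,012,336.80 ÷ 2.2450 (buy HKD at ask) = HKD 450,929.53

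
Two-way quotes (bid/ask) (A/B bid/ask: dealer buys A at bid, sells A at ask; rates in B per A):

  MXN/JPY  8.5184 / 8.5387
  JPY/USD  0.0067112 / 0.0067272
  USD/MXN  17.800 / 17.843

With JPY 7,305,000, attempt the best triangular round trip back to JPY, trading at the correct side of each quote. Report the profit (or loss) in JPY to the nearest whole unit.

Net profit: JPY 128,587

Best loop JPY → USD → MXN → JPY:
JPY 7,305,000 × 0.0067112 (sell JPY at bid) = USD 49,025.32
USD 49,025.32 × 17.800 (sell USD at bid) = MXN 872,650.62
MXN 872,650.62 × 8.5184 (sell MXN at bid) = JPY 7,433,587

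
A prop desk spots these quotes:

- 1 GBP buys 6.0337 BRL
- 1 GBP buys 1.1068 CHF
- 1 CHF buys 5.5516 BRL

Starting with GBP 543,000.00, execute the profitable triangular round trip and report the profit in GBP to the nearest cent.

Profit: GBP 9,972.37

Profitable loop is GBP → CHF → BRL → GBP:
GBP 543,000.00 × 1.1068 = CHF 600,992.40
CHF 600,992.40 × 5.5516 = BRL 3,336,469.41
BRL 3,336,469.41 ÷ 6.0337 = GBP 552,972.37
Profit = GBP 552,972.37 − GBP 543,000.00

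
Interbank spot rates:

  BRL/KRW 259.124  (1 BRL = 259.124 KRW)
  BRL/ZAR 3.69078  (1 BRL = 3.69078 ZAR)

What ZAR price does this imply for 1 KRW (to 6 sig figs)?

KRW/ZAR = 0.0142433

1 KRW ÷ 259.124 = 0.00385916 BRL
0.00385916 BRL × 3.69078 = 0.0142433 ZAR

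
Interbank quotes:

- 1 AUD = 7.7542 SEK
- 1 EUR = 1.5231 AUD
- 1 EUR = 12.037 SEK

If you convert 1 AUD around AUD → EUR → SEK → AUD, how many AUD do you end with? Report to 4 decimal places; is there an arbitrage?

Around AUD → EUR → SEK → AUD: 1 ÷ 1.5231 × 12.037 ÷ 7.7542 = 1.019185
Product > 1; profitable direction is AUD → EUR → SEK → AUD.

1.0192 (arbitrage exists)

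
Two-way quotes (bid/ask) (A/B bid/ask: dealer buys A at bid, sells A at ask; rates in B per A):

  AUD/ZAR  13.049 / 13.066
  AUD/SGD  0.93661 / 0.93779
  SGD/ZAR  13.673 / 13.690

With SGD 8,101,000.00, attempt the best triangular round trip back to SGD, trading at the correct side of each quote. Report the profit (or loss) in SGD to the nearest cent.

Best loop SGD → AUD → ZAR → SGD:
SGD 8,101,000.00 ÷ 0.93779 (buy AUD at ask) = AUD 8,638,394.52
AUD 8,638,394.52 × 13.049 (sell AUD at bid) = ZAR 112,722,410.13
ZAR 112,722,410.13 ÷ 13.690 (buy SGD at ask) = SGD 8,233,923.31

Net profit: SGD 132,923.31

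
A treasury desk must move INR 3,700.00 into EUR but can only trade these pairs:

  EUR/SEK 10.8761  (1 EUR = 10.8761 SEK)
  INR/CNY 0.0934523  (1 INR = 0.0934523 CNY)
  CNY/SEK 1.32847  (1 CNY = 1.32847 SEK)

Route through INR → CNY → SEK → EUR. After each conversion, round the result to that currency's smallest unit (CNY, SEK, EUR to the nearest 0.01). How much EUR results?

EUR 42.23

INR 3,700.00 × 0.0934523 = CNY 345.77
CNY 345.77 × 1.32847 = SEK 459.35
SEK 459.35 ÷ 10.8761 = EUR 42.23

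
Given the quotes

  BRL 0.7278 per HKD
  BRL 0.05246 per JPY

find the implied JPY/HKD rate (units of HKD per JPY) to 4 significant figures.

1 JPY × 0.05246 = 0.05246 BRL
0.05246 BRL ÷ 0.7278 = 0.0720802 HKD

JPY/HKD = 0.07208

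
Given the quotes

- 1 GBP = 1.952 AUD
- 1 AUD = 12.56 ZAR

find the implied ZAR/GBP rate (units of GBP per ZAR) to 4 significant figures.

1 ZAR ÷ 12.56 = 0.0796178 AUD
0.0796178 AUD ÷ 1.952 = 0.0407878 GBP

ZAR/GBP = 0.04079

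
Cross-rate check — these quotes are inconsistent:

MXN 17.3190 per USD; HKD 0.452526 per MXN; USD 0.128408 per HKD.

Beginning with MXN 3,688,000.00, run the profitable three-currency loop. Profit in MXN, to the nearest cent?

Profitable loop is MXN → HKD → USD → MXN:
MXN 3,688,000.00 × 0.452526 = HKD 1,668,915.89
HKD 1,668,915.89 × 0.128408 = USD 214,302.15
USD 214,302.15 × 17.3190 = MXN 3,711,498.96
Profit = MXN 3,711,498.96 − MXN 3,688,000.00

Profit: MXN 23,498.96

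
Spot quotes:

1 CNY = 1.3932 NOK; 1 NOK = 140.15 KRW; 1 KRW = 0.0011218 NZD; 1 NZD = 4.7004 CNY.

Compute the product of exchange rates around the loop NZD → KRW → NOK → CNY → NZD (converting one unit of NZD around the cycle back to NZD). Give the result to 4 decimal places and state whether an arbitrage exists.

Around NZD → KRW → NOK → CNY → NZD: 1 ÷ 0.0011218 ÷ 140.15 ÷ 1.3932 ÷ 4.7004 = 0.971277
Product < 1; profitable direction is NZD → CNY → NOK → KRW → NZD.

0.9713 (arbitrage exists)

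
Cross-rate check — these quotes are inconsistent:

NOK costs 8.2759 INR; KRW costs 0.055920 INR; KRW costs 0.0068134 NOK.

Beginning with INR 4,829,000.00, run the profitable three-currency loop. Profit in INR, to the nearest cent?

Profit: INR 40,329.50

Profitable loop is INR → KRW → NOK → INR:
INR 4,829,000.00 ÷ 0.055920 = KRW 86,355,508
KRW 86,355,508 × 0.0068134 = NOK 588,374.62
NOK 588,374.62 × 8.2759 = INR 4,869,329.50
Profit = INR 4,869,329.50 − INR 4,829,000.00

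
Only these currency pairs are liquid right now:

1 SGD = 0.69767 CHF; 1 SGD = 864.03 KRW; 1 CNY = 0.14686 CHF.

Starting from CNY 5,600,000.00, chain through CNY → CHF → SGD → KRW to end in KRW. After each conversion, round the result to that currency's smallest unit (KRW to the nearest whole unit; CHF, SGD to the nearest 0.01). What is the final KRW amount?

CNY 5,600,000.00 × 0.14686 = CHF 822,416.00
CHF 822,416.00 ÷ 0.69767 = SGD 1,178,803.73
SGD 1,178,803.73 × 864.03 = KRW 1,018,521,787

KRW 1,018,521,787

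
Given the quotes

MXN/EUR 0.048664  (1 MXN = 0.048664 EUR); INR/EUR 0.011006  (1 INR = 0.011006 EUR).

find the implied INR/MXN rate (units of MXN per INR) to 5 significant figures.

1 INR × 0.011006 = 0.011006 EUR
0.011006 EUR ÷ 0.048664 = 0.226163 MXN

INR/MXN = 0.22616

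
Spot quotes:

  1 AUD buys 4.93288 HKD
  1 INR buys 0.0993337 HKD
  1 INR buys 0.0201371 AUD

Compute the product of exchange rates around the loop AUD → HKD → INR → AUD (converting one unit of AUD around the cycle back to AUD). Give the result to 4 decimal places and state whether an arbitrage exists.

1.0000 (no arbitrage)

Around AUD → HKD → INR → AUD: 1 × 4.93288 ÷ 0.0993337 × 0.0201371 = 1.000002
Product ≈ 1 (deviation 0.000%, within rounding noise).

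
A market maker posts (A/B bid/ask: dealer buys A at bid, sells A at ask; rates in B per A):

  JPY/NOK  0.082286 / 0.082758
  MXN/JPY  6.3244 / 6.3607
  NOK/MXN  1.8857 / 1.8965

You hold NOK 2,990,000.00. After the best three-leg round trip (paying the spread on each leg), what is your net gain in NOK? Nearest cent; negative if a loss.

Best loop NOK → JPY → MXN → NOK:
NOK 2,990,000.00 ÷ 0.082758 (buy JPY at ask) = JPY 36,129,438
JPY 36,129,438 ÷ 6.3607 (buy MXN at ask) = MXN 5,680,104.02
MXN 5,680,104.02 ÷ 1.8965 (buy NOK at ask) = NOK 2,995,045.62

Net profit: NOK 5,045.62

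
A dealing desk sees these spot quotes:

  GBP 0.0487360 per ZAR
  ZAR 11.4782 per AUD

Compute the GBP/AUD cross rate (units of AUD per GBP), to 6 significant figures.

GBP/AUD = 1.78762

1 GBP ÷ 0.0487360 = 20.5187 ZAR
20.5187 ZAR ÷ 11.4782 = 1.78762 AUD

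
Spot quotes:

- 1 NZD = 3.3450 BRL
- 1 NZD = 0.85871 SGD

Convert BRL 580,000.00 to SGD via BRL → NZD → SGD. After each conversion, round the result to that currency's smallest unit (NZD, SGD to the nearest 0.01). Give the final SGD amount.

BRL 580,000.00 ÷ 3.3450 = NZD 173,393.12
NZD 173,393.12 × 0.85871 = SGD 148,894.41

SGD 148,894.41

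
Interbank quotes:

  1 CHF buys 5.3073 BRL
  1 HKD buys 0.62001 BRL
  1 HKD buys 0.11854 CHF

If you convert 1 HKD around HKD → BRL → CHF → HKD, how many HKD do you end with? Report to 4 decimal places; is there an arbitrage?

0.9855 (arbitrage exists)

Around HKD → BRL → CHF → HKD: 1 × 0.62001 ÷ 5.3073 ÷ 0.11854 = 0.985508
Product < 1; profitable direction is HKD → CHF → BRL → HKD.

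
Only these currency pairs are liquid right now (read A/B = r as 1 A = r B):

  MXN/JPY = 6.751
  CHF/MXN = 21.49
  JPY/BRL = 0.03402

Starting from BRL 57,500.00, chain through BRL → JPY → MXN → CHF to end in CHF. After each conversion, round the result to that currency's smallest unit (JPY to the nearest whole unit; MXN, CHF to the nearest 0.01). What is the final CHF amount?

BRL 57,500.00 ÷ 0.03402 = JPY 1,690,182
JPY 1,690,182 ÷ 6.751 = MXN 250,360.24
MXN 250,360.24 ÷ 21.49 = CHF 11,650.08

CHF 11,650.08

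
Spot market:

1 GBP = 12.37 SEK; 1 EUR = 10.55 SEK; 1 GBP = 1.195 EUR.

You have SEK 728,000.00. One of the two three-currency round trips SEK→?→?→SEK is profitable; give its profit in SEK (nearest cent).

Profit: SEK 13,962.65

Profitable loop is SEK → GBP → EUR → SEK:
SEK 728,000.00 ÷ 12.37 = GBP 58,852.06
GBP 58,852.06 × 1.195 = EUR 70,328.21
EUR 70,328.21 × 10.55 = SEK 741,962.65
Profit = SEK 741,962.65 − SEK 728,000.00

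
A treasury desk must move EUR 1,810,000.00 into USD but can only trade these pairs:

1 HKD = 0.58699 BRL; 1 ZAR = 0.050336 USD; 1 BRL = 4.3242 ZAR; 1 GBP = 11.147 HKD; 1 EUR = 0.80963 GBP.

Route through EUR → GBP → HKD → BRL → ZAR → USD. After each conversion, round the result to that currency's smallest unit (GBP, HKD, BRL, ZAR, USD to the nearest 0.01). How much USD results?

EUR 1,810,000.00 × 0.80963 = GBP 1,465,430.30
GBP 1,465,430.30 × 11.147 = HKD 16,335,151.55
HKD 16,335,151.55 × 0.58699 = BRL 9,588,570.61
BRL 9,588,570.61 × 4.3242 = ZAR 41,462,897.03
ZAR 41,462,897.03 × 0.050336 = USD 2,087,076.38

USD 2,087,076.38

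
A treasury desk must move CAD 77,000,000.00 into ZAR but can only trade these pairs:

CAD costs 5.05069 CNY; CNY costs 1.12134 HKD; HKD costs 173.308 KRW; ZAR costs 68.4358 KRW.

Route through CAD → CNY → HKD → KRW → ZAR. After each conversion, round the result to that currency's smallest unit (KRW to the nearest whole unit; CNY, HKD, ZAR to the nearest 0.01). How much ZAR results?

CAD 77,000,000.00 × 5.05069 = CNY 388,903,130.00
CNY 388,903,130.00 × 1.12134 = HKD 436,092,635.79
HKD 436,092,635.79 × 173.308 = KRW 75,578,342,523
KRW 75,578,342,523 ÷ 68.4358 = ZAR 1,104,368,510.68

ZAR 1,104,368,510.68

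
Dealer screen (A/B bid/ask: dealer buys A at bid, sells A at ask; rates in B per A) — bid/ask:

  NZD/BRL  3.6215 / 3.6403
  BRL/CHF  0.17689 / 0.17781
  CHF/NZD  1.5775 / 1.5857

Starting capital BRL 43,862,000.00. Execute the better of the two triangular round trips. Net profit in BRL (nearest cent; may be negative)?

Net profit: BRL 463,084.27

Best loop BRL → CHF → NZD → BRL:
BRL 43,862,000.00 × 0.17689 (sell BRL at bid) = CHF 7,758,749.18
CHF 7,758,749.18 × 1.5775 (sell CHF at bid) = NZD 12,239,426.83
NZD 12,239,426.83 × 3.6215 (sell NZD at bid) = BRL 44,325,084.27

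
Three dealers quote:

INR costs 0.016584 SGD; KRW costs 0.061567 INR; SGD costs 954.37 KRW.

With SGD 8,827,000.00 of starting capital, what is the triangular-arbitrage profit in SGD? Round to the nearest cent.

Profit: SGD 231,557.94

Profitable loop is SGD → INR → KRW → SGD:
SGD 8,827,000.00 ÷ 0.016584 = INR 532,260,009.65
INR 532,260,009.65 ÷ 0.061567 = KRW 8,645,215,938
KRW 8,645,215,938 ÷ 954.37 = SGD 9,058,557.94
Profit = SGD 9,058,557.94 − SGD 8,827,000.00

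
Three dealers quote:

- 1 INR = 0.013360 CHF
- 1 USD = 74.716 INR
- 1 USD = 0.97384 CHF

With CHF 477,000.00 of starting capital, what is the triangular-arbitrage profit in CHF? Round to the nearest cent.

Profit: CHF 11,934.68

Profitable loop is CHF → USD → INR → CHF:
CHF 477,000.00 ÷ 0.97384 = USD 489,813.52
USD 489,813.52 × 74.716 = INR 36,596,907.09
INR 36,596,907.09 × 0.013360 = CHF 488,934.68
Profit = CHF 488,934.68 − CHF 477,000.00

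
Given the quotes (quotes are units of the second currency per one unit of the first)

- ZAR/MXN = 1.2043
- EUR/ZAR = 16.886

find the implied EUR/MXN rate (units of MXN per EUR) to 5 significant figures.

1 EUR × 16.886 = 16.886 ZAR
16.886 ZAR × 1.2043 = 20.3358 MXN

EUR/MXN = 20.336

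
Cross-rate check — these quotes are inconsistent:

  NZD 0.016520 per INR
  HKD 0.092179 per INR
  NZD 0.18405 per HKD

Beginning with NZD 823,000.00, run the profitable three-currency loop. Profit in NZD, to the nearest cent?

Profit: NZD 22,196.34

Profitable loop is NZD → INR → HKD → NZD:
NZD 823,000.00 ÷ 0.016520 = INR 49,818,401.94
INR 49,818,401.94 × 0.092179 = HKD 4,592,210.47
HKD 4,592,210.47 × 0.18405 = NZD 845,196.34
Profit = NZD 845,196.34 − NZD 823,000.00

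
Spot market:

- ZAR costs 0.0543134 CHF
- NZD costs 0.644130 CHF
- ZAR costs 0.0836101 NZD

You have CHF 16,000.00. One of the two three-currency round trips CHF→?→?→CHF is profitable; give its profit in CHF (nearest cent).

Profitable loop is CHF → NZD → ZAR → CHF:
CHF 16,000.00 ÷ 0.644130 = NZD 24,839.71
NZD 24,839.71 ÷ 0.0836101 = ZAR 297,089.78
ZAR 297,089.78 × 0.0543134 = CHF 16,135.96
Profit = CHF 16,135.96 − CHF 16,000.00

Profit: CHF 135.96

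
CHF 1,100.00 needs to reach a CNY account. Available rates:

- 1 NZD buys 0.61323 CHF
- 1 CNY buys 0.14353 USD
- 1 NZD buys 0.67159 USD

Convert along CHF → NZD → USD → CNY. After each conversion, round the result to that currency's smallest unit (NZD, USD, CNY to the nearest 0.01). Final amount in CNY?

CHF 1,100.00 ÷ 0.61323 = NZD 1,793.78
NZD 1,793.78 × 0.67159 = USD 1,204.68
USD 1,204.68 ÷ 0.14353 = CNY 8,393.23

CNY 8,393.23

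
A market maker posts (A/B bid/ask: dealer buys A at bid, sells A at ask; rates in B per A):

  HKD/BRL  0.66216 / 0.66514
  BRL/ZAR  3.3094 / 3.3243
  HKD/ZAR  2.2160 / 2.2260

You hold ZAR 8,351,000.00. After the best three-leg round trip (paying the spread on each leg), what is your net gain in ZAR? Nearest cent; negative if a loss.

Best loop ZAR → BRL → HKD → ZAR:
ZAR 8,351,000.00 ÷ 3.3243 (buy BRL at ask) = BRL 2,512,107.81
BRL 2,512,107.81 ÷ 0.66514 (buy HKD at ask) = HKD 3,776,810.61
HKD 3,776,810.61 × 2.2160 (sell HKD at bid) = ZAR 8,369,412.32

Net profit: ZAR 18,412.32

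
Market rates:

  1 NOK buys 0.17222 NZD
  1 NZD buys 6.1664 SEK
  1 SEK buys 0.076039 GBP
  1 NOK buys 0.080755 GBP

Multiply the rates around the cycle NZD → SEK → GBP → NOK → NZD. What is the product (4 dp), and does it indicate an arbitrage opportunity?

1.0000 (no arbitrage)

Around NZD → SEK → GBP → NOK → NZD: 1 × 6.1664 × 0.076039 ÷ 0.080755 × 0.17222 = 0.999959
Product ≈ 1 (deviation 0.004%, within rounding noise).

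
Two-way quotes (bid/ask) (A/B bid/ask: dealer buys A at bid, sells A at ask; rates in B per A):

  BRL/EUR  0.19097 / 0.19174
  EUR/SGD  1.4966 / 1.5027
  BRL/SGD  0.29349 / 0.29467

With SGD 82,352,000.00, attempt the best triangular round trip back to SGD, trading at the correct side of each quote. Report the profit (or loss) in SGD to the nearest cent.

Net profit: SGD 1,532,640.90

Best loop SGD → EUR → BRL → SGD:
SGD 82,352,000.00 ÷ 1.5027 (buy EUR at ask) = EUR 54,802,688.49
EUR 54,802,688.49 ÷ 0.19174 (buy BRL at ask) = BRL 285,817,714.06
BRL 285,817,714.06 × 0.29349 (sell BRL at bid) = SGD 83,884,640.90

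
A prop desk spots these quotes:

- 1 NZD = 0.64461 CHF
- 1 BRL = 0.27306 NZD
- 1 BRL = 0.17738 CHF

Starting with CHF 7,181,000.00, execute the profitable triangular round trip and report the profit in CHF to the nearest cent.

Profitable loop is CHF → NZD → BRL → CHF:
CHF 7,181,000.00 ÷ 0.64461 = NZD 11,140,069.19
NZD 11,140,069.19 ÷ 0.27306 = BRL 40,797,147.84
BRL 40,797,147.84 × 0.17738 = CHF 7,236,598.08
Profit = CHF 7,236,598.08 − CHF 7,181,000.00

Profit: CHF 55,598.08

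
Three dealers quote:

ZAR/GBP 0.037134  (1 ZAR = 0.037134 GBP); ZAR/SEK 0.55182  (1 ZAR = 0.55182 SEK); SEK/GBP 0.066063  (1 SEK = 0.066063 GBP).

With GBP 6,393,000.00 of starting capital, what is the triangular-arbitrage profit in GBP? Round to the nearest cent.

Profitable loop is GBP → SEK → ZAR → GBP:
GBP 6,393,000.00 ÷ 0.066063 = SEK 96,771,263.79
SEK 96,771,263.79 ÷ 0.55182 = ZAR 175,367,445.53
ZAR 175,367,445.53 × 0.037134 = GBP 6,512,094.72
Profit = GBP 6,512,094.72 − GBP 6,393,000.00

Profit: GBP 119,094.72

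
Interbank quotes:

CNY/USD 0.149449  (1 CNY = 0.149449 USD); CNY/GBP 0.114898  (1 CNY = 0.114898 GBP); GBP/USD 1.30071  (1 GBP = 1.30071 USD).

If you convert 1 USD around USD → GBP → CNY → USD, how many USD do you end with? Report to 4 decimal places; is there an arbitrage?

Around USD → GBP → CNY → USD: 1 ÷ 1.30071 ÷ 0.114898 × 0.149449 = 1.000000
Product ≈ 1 (deviation 0.000%, within rounding noise).

1.0000 (no arbitrage)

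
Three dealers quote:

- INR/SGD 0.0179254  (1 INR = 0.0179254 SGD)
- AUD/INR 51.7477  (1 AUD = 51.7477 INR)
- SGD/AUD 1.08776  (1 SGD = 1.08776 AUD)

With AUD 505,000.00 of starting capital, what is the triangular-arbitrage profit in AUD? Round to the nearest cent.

Profitable loop is AUD → INR → SGD → AUD:
AUD 505,000.00 × 51.7477 = INR 26,132,588.50
INR 26,132,588.50 × 0.0179254 = SGD 468,437.10
SGD 468,437.10 × 1.08776 = AUD 509,547.14
Profit = AUD 509,547.14 − AUD 505,000.00

Profit: AUD 4,547.14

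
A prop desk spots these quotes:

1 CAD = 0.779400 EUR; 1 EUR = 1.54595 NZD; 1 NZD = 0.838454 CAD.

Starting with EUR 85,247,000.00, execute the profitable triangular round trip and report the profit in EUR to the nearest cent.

Profitable loop is EUR → NZD → CAD → EUR:
EUR 85,247,000.00 × 1.54595 = NZD 131,787,599.65
NZD 131,787,599.65 × 0.838454 = CAD 110,497,840.08
CAD 110,497,840.08 × 0.779400 = EUR 86,122,016.56
Profit = EUR 86,122,016.56 − EUR 85,247,000.00

Profit: EUR 875,016.56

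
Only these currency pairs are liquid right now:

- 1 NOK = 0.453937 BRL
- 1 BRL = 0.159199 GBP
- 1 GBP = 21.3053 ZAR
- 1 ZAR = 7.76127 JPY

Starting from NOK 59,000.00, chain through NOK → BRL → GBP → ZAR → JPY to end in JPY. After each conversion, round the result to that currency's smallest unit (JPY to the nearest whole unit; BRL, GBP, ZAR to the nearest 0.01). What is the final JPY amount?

JPY 705,031

NOK 59,000.00 × 0.453937 = BRL 26,782.28
BRL 26,782.28 × 0.159199 = GBP 4,263.71
GBP 4,263.71 × 21.3053 = ZAR 90,839.62
ZAR 90,839.62 × 7.76127 = JPY 705,031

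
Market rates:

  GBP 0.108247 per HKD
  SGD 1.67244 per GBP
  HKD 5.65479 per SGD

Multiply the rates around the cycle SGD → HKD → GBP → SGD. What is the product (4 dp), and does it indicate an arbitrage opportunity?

1.0237 (arbitrage exists)

Around SGD → HKD → GBP → SGD: 1 × 5.65479 × 0.108247 × 1.67244 = 1.023724
Product > 1; profitable direction is SGD → HKD → GBP → SGD.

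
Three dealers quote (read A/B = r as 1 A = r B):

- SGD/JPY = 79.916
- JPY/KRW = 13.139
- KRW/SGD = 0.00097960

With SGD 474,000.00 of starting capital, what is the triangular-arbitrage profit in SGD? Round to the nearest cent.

Profit: SGD 13,554.50

Profitable loop is SGD → JPY → KRW → SGD:
SGD 474,000.00 × 79.916 = JPY 37,880,184
JPY 37,880,184 × 13.139 = KRW 497,707,738
KRW 497,707,738 × 0.00097960 = SGD 487,554.50
Profit = SGD 487,554.50 − SGD 474,000.00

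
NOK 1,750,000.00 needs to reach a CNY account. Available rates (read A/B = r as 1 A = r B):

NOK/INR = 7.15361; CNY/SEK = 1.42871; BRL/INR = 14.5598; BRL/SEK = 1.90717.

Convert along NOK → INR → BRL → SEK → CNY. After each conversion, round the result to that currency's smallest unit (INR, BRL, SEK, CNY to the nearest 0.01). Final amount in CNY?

CNY 1,147,765.63

NOK 1,750,000.00 × 7.15361 = INR 12,518,817.50
INR 12,518,817.50 ÷ 14.5598 = BRL 859,820.70
BRL 859,820.70 × 1.90717 = SEK 1,639,824.24
SEK 1,639,824.24 ÷ 1.42871 = CNY 1,147,765.63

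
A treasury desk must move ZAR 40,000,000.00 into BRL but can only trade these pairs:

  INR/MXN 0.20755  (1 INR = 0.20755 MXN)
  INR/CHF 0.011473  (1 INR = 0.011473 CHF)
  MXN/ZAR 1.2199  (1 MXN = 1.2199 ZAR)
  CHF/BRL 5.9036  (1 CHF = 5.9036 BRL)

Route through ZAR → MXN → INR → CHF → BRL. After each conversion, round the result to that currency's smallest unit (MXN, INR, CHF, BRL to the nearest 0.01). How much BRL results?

ZAR 40,000,000.00 ÷ 1.2199 = MXN 32,789,572.92
MXN 32,789,572.92 ÷ 0.20755 = INR 157,983,969.74
INR 157,983,969.74 × 0.011473 = CHF 1,812,550.08
CHF 1,812,550.08 × 5.9036 = BRL 10,700,570.65

BRL 10,700,570.65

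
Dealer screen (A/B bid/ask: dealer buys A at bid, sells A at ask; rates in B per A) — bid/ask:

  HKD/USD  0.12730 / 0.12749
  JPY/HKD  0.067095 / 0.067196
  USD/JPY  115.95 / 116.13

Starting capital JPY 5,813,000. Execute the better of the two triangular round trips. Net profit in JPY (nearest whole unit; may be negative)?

Best loop JPY → USD → HKD → JPY:
JPY 5,813,000 ÷ 116.13 (buy USD at ask) = USD 50,055.97
USD 50,055.97 ÷ 0.12749 (buy HKD at ask) = HKD 392,626.65
HKD 392,626.65 ÷ 0.067196 (buy JPY at ask) = JPY 5,843,006

Net profit: JPY 30,006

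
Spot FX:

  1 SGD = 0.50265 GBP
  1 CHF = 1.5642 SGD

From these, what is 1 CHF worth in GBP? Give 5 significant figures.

CHF/GBP = 0.78625

1 CHF × 1.5642 = 1.5642 SGD
1.5642 SGD × 0.50265 = 0.786245 GBP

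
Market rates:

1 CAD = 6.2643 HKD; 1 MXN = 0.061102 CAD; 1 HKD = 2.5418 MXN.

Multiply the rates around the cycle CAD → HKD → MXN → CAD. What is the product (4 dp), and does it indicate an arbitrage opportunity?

0.9729 (arbitrage exists)

Around CAD → HKD → MXN → CAD: 1 × 6.2643 × 2.5418 × 0.061102 = 0.972903
Product < 1; profitable direction is CAD → MXN → HKD → CAD.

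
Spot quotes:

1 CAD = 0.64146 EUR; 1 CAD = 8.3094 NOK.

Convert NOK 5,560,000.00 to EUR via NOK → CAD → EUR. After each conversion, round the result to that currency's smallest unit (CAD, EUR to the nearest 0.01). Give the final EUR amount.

NOK 5,560,000.00 ÷ 8.3094 = CAD 669,121.72
CAD 669,121.72 × 0.64146 = EUR 429,214.82

EUR 429,214.82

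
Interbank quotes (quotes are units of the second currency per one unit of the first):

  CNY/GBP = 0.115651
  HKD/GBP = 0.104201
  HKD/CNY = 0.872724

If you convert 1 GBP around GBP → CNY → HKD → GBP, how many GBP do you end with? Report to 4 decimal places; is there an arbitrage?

Around GBP → CNY → HKD → GBP: 1 ÷ 0.115651 ÷ 0.872724 × 0.104201 = 1.032394
Product > 1; profitable direction is GBP → CNY → HKD → GBP.

1.0324 (arbitrage exists)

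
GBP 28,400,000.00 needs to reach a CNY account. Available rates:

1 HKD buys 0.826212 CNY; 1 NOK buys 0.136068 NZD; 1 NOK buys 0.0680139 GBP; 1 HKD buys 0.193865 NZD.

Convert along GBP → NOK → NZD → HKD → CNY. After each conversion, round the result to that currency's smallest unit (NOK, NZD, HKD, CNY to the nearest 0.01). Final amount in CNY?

CNY 242,141,234.25

GBP 28,400,000.00 ÷ 0.0680139 = NOK 417,561,704.30
NOK 417,561,704.30 × 0.136068 = NZD 56,816,785.98
NZD 56,816,785.98 ÷ 0.193865 = HKD 293,073,974.05
HKD 293,073,974.05 × 0.826212 = CNY 242,141,234.25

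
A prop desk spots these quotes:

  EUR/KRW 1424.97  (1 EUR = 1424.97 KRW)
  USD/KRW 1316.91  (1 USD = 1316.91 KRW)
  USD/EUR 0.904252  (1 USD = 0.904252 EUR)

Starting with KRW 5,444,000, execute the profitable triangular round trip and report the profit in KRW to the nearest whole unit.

Profit: KRW 119,896

Profitable loop is KRW → EUR → USD → KRW:
KRW 5,444,000 ÷ 1424.97 = EUR 3,820.43
EUR 3,820.43 ÷ 0.904252 = USD 4,224.96
USD 4,224.96 × 1316.91 = KRW 5,563,896
Profit = KRW 5,563,896 − KRW 5,444,000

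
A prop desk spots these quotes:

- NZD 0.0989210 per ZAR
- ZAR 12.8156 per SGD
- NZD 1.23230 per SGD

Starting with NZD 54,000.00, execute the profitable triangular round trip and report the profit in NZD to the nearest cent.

Profit: NZD 1,552.65

Profitable loop is NZD → SGD → ZAR → NZD:
NZD 54,000.00 ÷ 1.23230 = SGD 43,820.50
SGD 43,820.50 × 12.8156 = ZAR 561,585.98
ZAR 561,585.98 × 0.0989210 = NZD 55,552.65
Profit = NZD 55,552.65 − NZD 54,000.00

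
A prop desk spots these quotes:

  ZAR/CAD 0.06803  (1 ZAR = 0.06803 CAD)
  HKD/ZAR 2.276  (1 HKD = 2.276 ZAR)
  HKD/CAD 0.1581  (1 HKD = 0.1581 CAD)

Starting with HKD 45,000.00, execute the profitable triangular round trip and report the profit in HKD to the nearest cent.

Profit: HKD 948.53

Profitable loop is HKD → CAD → ZAR → HKD:
HKD 45,000.00 × 0.1581 = CAD 7,114.50
CAD 7,114.50 ÷ 0.06803 = ZAR 104,578.86
ZAR 104,578.86 ÷ 2.276 = HKD 45,948.53
Profit = HKD 45,948.53 − HKD 45,000.00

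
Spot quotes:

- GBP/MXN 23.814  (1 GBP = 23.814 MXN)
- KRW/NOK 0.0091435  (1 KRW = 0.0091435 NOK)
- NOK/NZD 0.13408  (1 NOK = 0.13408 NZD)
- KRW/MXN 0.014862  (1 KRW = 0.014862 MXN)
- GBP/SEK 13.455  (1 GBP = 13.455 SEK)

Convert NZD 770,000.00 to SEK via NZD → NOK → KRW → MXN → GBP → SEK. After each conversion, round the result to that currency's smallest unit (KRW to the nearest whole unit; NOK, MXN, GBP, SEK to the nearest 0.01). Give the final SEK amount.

NZD 770,000.00 ÷ 0.13408 = NOK 5,742,840.10
NOK 5,742,840.10 ÷ 0.0091435 = KRW 628,078,974
KRW 628,078,974 × 0.014862 = MXN 9,334,509.71
MXN 9,334,509.71 ÷ 23.814 = GBP 391,975.72
GBP 391,975.72 × 13.455 = SEK 5,274,033.31

SEK 5,274,033.31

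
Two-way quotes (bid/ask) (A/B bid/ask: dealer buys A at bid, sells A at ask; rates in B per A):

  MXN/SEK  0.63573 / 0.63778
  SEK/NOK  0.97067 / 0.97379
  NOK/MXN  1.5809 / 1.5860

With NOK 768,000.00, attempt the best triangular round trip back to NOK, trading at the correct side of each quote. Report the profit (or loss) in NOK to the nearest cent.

Net profit: NOK 11,689.76

Best loop NOK → SEK → MXN → NOK:
NOK 768,000.00 ÷ 0.97379 (buy SEK at ask) = SEK 788,671.07
SEK 788,671.07 ÷ 0.63778 (buy MXN at ask) = MXN 1,236,587.96
MXN 1,236,587.96 ÷ 1.5860 (buy NOK at ask) = NOK 779,689.76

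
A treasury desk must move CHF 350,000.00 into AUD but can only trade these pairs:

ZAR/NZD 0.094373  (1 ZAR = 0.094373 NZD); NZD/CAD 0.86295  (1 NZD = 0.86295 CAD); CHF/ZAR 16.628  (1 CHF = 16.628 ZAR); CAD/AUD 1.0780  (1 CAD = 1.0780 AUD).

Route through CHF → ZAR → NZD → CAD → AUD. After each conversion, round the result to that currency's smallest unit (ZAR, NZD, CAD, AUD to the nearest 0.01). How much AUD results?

AUD 510,928.61

CHF 350,000.00 × 16.628 = ZAR 5,819,800.00
ZAR 5,819,800.00 × 0.094373 = NZD 549,231.99
NZD 549,231.99 × 0.86295 = CAD 473,959.75
CAD 473,959.75 × 1.0780 = AUD 510,928.61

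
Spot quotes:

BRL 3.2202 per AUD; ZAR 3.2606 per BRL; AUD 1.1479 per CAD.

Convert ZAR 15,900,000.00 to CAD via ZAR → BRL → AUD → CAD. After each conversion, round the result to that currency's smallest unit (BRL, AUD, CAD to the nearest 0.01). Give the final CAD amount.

ZAR 15,900,000.00 ÷ 3.2606 = BRL 4,876,403.12
BRL 4,876,403.12 ÷ 3.2202 = AUD 1,514,316.85
AUD 1,514,316.85 ÷ 1.1479 = CAD 1,319,206.25

CAD 1,319,206.25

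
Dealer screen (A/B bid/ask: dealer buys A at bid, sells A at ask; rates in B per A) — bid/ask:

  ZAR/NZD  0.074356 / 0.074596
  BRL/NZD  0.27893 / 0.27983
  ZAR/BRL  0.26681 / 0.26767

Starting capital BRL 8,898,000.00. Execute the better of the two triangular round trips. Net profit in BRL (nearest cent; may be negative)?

Best loop BRL → NZD → ZAR → BRL:
BRL 8,898,000.00 × 0.27893 (sell BRL at bid) = NZD 2,481,919.14
NZD 2,481,919.14 ÷ 0.074596 (buy ZAR at ask) = ZAR 33,271,477.56
ZAR 33,271,477.56 × 0.26681 (sell ZAR at bid) = BRL 8,877,162.93

Net result: BRL -20,837.07 (no profitable arbitrage after spreads)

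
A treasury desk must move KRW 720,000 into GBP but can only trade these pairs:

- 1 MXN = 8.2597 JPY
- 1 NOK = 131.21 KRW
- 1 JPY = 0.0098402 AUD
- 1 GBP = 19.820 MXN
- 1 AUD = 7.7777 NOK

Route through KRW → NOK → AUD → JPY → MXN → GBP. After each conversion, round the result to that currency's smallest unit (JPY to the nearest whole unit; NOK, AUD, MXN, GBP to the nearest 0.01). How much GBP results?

KRW 720,000 ÷ 131.21 = NOK 5,487.39
NOK 5,487.39 ÷ 7.7777 = AUD 705.53
AUD 705.53 ÷ 0.0098402 = JPY 71,699
JPY 71,699 ÷ 8.2597 = MXN 8,680.58
MXN 8,680.58 ÷ 19.820 = GBP 437.97

GBP 437.97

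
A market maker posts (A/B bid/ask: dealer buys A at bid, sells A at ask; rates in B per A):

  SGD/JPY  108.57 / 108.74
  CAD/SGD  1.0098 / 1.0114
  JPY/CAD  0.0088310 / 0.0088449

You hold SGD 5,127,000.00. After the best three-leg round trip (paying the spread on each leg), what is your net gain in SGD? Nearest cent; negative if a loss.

Best loop SGD → CAD → JPY → SGD:
SGD 5,127,000.00 ÷ 1.0114 (buy CAD at ask) = CAD 5,069,210.99
CAD 5,069,210.99 ÷ 0.0088449 (buy JPY at ask) = JPY 573,122,477
JPY 573,122,477 ÷ 108.74 (buy SGD at ask) = SGD 5,270,576.39

Net profit: SGD 143,576.39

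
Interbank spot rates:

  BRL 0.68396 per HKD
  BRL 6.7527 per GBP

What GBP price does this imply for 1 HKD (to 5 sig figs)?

1 HKD × 0.68396 = 0.68396 BRL
0.68396 BRL ÷ 6.7527 = 0.101287 GBP

HKD/GBP = 0.10129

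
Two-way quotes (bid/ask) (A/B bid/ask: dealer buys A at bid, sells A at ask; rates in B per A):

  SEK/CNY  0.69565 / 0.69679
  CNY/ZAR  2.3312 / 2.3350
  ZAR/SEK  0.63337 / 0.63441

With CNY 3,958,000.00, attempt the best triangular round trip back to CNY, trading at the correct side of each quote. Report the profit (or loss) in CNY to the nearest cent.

Best loop CNY → ZAR → SEK → CNY:
CNY 3,958,000.00 × 2.3312 (sell CNY at bid) = ZAR 9,226,889.60
ZAR 9,226,889.60 × 0.63337 (sell ZAR at bid) = SEK 5,844,035.07
SEK 5,844,035.07 × 0.69565 (sell SEK at bid) = CNY 4,065,402.99

Net profit: CNY 107,402.99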